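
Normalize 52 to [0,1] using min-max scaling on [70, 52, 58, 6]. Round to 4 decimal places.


Min = 6, Max = 70
Range = 70 - 6 = 64
Scaled = (x - min) / (max - min)
= (52 - 6) / 64
= 46 / 64
= 0.7188

0.7188


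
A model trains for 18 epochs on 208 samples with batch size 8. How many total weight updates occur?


Iterations per epoch = 208 / 8 = 26
Total updates = iterations_per_epoch * epochs
= 26 * 18
= 468

468


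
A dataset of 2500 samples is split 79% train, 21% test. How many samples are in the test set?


Train samples = 2500 * 79% = 1975
Test samples = 2500 - 1975
= 525

525


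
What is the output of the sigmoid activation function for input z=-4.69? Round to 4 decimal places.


sigmoid(z) = 1 / (1 + exp(-z))
exp(-(-4.69)) = exp(4.69) = 108.8532
1 + 108.8532 = 109.8532
1 / 109.8532 = 0.0091

0.0091


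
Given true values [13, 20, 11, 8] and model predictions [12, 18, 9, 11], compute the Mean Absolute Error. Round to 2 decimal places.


Absolute errors: [1, 2, 2, 3]
Sum of absolute errors = 8
MAE = 8 / 4 = 2.00

2.00


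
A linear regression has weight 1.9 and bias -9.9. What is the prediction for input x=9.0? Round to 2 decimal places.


y = 1.9 * 9.0 + (-9.9)
= 17.1 + (-9.9)
= 7.20

7.20


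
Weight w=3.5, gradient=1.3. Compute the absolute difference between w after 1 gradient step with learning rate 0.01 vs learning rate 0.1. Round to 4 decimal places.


With lr=0.01: w_new = 3.5 - 0.01 * 1.3 = 3.487
With lr=0.1: w_new = 3.5 - 0.1 * 1.3 = 3.37
Absolute difference = |3.487 - 3.37|
= 0.1170

0.1170


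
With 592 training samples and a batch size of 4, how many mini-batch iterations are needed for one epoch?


Iterations per epoch = dataset_size / batch_size
= 592 / 4
= 148

148


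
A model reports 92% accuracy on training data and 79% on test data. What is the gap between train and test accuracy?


Gap = train_accuracy - test_accuracy
= 92 - 79
= 13%
This gap suggests the model is overfitting.

13


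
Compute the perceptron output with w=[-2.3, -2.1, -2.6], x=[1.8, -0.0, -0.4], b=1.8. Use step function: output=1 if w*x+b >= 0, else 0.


z = w . x + b
= -2.3*1.8 + -2.1*-0.0 + -2.6*-0.4 + 1.8
= -4.14 + 0.0 + 1.04 + 1.8
= -3.1 + 1.8
= -1.3
Since z = -1.3 < 0, output = 0

0


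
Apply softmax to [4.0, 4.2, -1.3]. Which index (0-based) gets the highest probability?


Softmax is a monotonic transformation, so it preserves the argmax.
We need to find the index of the maximum logit.
Index 0: 4.0
Index 1: 4.2
Index 2: -1.3
Maximum logit = 4.2 at index 1

1


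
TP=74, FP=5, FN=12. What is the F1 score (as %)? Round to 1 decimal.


Precision = TP / (TP + FP) = 74 / 79 = 0.9367
Recall = TP / (TP + FN) = 74 / 86 = 0.8605
F1 = 2 * P * R / (P + R)
= 2 * 0.9367 * 0.8605 / (0.9367 + 0.8605)
= 1.612 / 1.7972
= 0.897
As percentage: 89.7%

89.7


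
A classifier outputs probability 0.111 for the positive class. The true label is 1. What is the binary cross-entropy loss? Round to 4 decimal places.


For y=1: Loss = -log(p)
= -log(0.111)
= -(-2.1982)
= 2.1982

2.1982


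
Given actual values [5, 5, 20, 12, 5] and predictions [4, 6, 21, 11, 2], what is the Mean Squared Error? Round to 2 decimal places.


Differences: [1, -1, -1, 1, 3]
Squared errors: [1, 1, 1, 1, 9]
Sum of squared errors = 13
MSE = 13 / 5 = 2.60

2.60


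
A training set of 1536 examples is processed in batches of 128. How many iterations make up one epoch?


Iterations per epoch = dataset_size / batch_size
= 1536 / 128
= 12

12


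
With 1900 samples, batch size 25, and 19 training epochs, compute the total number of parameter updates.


Iterations per epoch = 1900 / 25 = 76
Total updates = iterations_per_epoch * epochs
= 76 * 19
= 1444

1444


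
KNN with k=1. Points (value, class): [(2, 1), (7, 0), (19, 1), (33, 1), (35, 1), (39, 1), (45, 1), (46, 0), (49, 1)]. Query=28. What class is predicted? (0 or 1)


Distances from query 28:
Point 33 (class 1): distance = 5
K=1 nearest neighbors: classes = [1]
Votes for class 1: 1 / 1
Majority vote => class 1

1


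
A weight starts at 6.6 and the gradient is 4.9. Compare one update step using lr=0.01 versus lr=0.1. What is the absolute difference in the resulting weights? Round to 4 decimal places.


With lr=0.01: w_new = 6.6 - 0.01 * 4.9 = 6.551
With lr=0.1: w_new = 6.6 - 0.1 * 4.9 = 6.11
Absolute difference = |6.551 - 6.11|
= 0.4410

0.4410


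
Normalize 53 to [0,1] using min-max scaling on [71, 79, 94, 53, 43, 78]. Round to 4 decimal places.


Min = 43, Max = 94
Range = 94 - 43 = 51
Scaled = (x - min) / (max - min)
= (53 - 43) / 51
= 10 / 51
= 0.1961

0.1961


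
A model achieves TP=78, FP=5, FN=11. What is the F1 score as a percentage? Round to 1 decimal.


Precision = TP / (TP + FP) = 78 / 83 = 0.9398
Recall = TP / (TP + FN) = 78 / 89 = 0.8764
F1 = 2 * P * R / (P + R)
= 2 * 0.9398 * 0.8764 / (0.9398 + 0.8764)
= 1.6472 / 1.8162
= 0.907
As percentage: 90.7%

90.7


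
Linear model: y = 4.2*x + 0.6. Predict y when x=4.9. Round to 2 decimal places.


y = 4.2 * 4.9 + (0.6)
= 20.58 + (0.6)
= 21.18

21.18


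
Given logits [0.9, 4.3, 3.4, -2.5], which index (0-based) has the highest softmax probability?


Softmax is a monotonic transformation, so it preserves the argmax.
We need to find the index of the maximum logit.
Index 0: 0.9
Index 1: 4.3
Index 2: 3.4
Index 3: -2.5
Maximum logit = 4.3 at index 1

1


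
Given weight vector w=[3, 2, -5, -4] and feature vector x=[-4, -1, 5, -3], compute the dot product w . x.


Element-wise products:
3 * -4 = -12
2 * -1 = -2
-5 * 5 = -25
-4 * -3 = 12
Sum = -12 + -2 + -25 + 12
= -27

-27


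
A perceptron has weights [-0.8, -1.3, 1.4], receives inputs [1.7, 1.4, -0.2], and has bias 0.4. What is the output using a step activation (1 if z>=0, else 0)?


z = w . x + b
= -0.8*1.7 + -1.3*1.4 + 1.4*-0.2 + 0.4
= -1.36 + -1.82 + -0.28 + 0.4
= -3.46 + 0.4
= -3.06
Since z = -3.06 < 0, output = 0

0


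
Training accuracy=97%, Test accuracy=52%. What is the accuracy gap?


Gap = train_accuracy - test_accuracy
= 97 - 52
= 45%
This large gap strongly indicates overfitting.

45


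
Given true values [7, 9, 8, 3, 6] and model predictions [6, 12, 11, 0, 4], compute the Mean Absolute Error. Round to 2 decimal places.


Absolute errors: [1, 3, 3, 3, 2]
Sum of absolute errors = 12
MAE = 12 / 5 = 2.40

2.40


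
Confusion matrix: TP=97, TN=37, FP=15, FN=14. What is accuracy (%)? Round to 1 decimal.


Accuracy = (TP + TN) / (TP + TN + FP + FN) * 100
= (97 + 37) / (97 + 37 + 15 + 14)
= 134 / 163
= 0.8221
= 82.2%

82.2


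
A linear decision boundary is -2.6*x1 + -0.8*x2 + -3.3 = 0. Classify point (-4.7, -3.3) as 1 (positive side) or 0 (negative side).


Compute -2.6 * -4.7 + -0.8 * -3.3 + -3.3
= 12.22 + 2.64 + -3.3
= 11.56
Since 11.56 >= 0, the point is on the positive side.

1


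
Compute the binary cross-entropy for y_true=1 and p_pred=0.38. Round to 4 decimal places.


For y=1: Loss = -log(p)
= -log(0.38)
= -(-0.9676)
= 0.9676

0.9676


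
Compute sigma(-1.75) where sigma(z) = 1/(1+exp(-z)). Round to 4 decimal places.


sigmoid(z) = 1 / (1 + exp(-z))
exp(-(-1.75)) = exp(1.75) = 5.7546
1 + 5.7546 = 6.7546
1 / 6.7546 = 0.1480

0.1480


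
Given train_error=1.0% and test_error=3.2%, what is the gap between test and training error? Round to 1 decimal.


Generalization gap = test_error - train_error
= 3.2 - 1.0
= 2.2%
A moderate gap.

2.2


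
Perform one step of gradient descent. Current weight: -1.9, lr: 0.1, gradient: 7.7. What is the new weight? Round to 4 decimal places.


w_new = w_old - lr * gradient
= -1.9 - 0.1 * 7.7
= -1.9 - (0.77)
= -2.6700

-2.6700


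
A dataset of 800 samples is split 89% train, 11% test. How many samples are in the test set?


Train samples = 800 * 89% = 712
Test samples = 800 - 712
= 88

88


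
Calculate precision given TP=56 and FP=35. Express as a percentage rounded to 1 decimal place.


Precision = TP / (TP + FP) * 100
= 56 / (56 + 35)
= 56 / 91
= 0.6154
= 61.5%

61.5


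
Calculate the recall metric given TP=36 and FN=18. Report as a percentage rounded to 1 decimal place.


Recall = TP / (TP + FN) * 100
= 36 / (36 + 18)
= 36 / 54
= 0.6667
= 66.7%

66.7


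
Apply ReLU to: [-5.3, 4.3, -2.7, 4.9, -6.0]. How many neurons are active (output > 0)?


ReLU(x) = max(0, x) for each element:
ReLU(-5.3) = 0
ReLU(4.3) = 4.3
ReLU(-2.7) = 0
ReLU(4.9) = 4.9
ReLU(-6.0) = 0
Active neurons (>0): 2

2


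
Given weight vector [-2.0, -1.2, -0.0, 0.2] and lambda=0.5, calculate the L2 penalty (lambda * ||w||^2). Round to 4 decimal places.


Squaring each weight:
(-2.0)^2 = 4.0
(-1.2)^2 = 1.44
(-0.0)^2 = 0.0
0.2^2 = 0.04
Sum of squares = 5.48
Penalty = 0.5 * 5.48 = 2.7400

2.7400


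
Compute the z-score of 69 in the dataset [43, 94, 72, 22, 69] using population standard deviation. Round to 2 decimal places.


Mean = (43 + 94 + 72 + 22 + 69) / 5 = 60.0
Variance = sum((x_i - mean)^2) / n = 622.8
Std = sqrt(622.8) = 24.956
Z = (x - mean) / std
= (69 - 60.0) / 24.956
= 9.0 / 24.956
= 0.36

0.36


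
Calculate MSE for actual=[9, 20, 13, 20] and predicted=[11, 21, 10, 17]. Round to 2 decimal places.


Differences: [-2, -1, 3, 3]
Squared errors: [4, 1, 9, 9]
Sum of squared errors = 23
MSE = 23 / 4 = 5.75

5.75


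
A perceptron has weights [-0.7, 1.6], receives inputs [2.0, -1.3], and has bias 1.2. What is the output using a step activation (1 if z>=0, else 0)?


z = w . x + b
= -0.7*2.0 + 1.6*-1.3 + 1.2
= -1.4 + -2.08 + 1.2
= -3.48 + 1.2
= -2.28
Since z = -2.28 < 0, output = 0

0


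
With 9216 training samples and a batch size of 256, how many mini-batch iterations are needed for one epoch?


Iterations per epoch = dataset_size / batch_size
= 9216 / 256
= 36

36


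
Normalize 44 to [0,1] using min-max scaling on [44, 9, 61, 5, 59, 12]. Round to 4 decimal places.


Min = 5, Max = 61
Range = 61 - 5 = 56
Scaled = (x - min) / (max - min)
= (44 - 5) / 56
= 39 / 56
= 0.6964

0.6964


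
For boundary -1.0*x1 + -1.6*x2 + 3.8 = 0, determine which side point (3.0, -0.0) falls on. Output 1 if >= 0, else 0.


Compute -1.0 * 3.0 + -1.6 * -0.0 + 3.8
= -3.0 + 0.0 + 3.8
= 0.8
Since 0.8 >= 0, the point is on the positive side.

1


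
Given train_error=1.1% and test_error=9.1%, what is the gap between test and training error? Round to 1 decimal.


Generalization gap = test_error - train_error
= 9.1 - 1.1
= 8.0%
A moderate gap.

8.0


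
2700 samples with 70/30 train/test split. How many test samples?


Train samples = 2700 * 70% = 1890
Test samples = 2700 - 1890
= 810

810


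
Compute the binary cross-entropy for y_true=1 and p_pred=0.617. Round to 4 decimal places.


For y=1: Loss = -log(p)
= -log(0.617)
= -(-0.4829)
= 0.4829

0.4829


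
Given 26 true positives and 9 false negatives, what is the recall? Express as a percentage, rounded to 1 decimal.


Recall = TP / (TP + FN) * 100
= 26 / (26 + 9)
= 26 / 35
= 0.7429
= 74.3%

74.3


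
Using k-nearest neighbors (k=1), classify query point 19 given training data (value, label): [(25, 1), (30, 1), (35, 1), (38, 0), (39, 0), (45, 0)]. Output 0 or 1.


Distances from query 19:
Point 25 (class 1): distance = 6
K=1 nearest neighbors: classes = [1]
Votes for class 1: 1 / 1
Majority vote => class 1

1


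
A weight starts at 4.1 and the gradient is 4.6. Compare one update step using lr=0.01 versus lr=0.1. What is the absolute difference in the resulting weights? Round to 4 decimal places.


With lr=0.01: w_new = 4.1 - 0.01 * 4.6 = 4.054
With lr=0.1: w_new = 4.1 - 0.1 * 4.6 = 3.64
Absolute difference = |4.054 - 3.64|
= 0.4140

0.4140


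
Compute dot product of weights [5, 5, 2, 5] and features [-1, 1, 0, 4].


Element-wise products:
5 * -1 = -5
5 * 1 = 5
2 * 0 = 0
5 * 4 = 20
Sum = -5 + 5 + 0 + 20
= 20

20


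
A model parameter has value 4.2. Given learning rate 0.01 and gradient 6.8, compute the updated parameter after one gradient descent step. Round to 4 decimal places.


w_new = w_old - lr * gradient
= 4.2 - 0.01 * 6.8
= 4.2 - (0.068)
= 4.1320

4.1320


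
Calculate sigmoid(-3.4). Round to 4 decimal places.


sigmoid(z) = 1 / (1 + exp(-z))
exp(-(-3.4)) = exp(3.4) = 29.9641
1 + 29.9641 = 30.9641
1 / 30.9641 = 0.0323

0.0323


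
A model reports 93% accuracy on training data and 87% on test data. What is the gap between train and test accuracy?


Gap = train_accuracy - test_accuracy
= 93 - 87
= 6%
This moderate gap may indicate mild overfitting.

6


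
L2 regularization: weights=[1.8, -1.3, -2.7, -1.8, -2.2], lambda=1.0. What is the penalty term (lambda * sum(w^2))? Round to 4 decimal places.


Squaring each weight:
1.8^2 = 3.24
(-1.3)^2 = 1.69
(-2.7)^2 = 7.29
(-1.8)^2 = 3.24
(-2.2)^2 = 4.84
Sum of squares = 20.3
Penalty = 1.0 * 20.3 = 20.3000

20.3000


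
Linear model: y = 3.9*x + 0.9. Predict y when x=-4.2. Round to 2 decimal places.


y = 3.9 * -4.2 + (0.9)
= -16.38 + (0.9)
= -15.48

-15.48


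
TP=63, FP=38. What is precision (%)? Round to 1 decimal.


Precision = TP / (TP + FP) * 100
= 63 / (63 + 38)
= 63 / 101
= 0.6238
= 62.4%

62.4


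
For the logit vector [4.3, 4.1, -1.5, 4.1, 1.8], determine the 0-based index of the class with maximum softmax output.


Softmax is a monotonic transformation, so it preserves the argmax.
We need to find the index of the maximum logit.
Index 0: 4.3
Index 1: 4.1
Index 2: -1.5
Index 3: 4.1
Index 4: 1.8
Maximum logit = 4.3 at index 0

0


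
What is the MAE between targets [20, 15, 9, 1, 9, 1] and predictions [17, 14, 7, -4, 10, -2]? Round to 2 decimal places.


Absolute errors: [3, 1, 2, 5, 1, 3]
Sum of absolute errors = 15
MAE = 15 / 6 = 2.50

2.50


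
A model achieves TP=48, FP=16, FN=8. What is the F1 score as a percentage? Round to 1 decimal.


Precision = TP / (TP + FP) = 48 / 64 = 0.75
Recall = TP / (TP + FN) = 48 / 56 = 0.8571
F1 = 2 * P * R / (P + R)
= 2 * 0.75 * 0.8571 / (0.75 + 0.8571)
= 1.2857 / 1.6071
= 0.8
As percentage: 80.0%

80.0


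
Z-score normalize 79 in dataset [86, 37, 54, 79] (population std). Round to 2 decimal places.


Mean = (86 + 37 + 54 + 79) / 4 = 64.0
Variance = sum((x_i - mean)^2) / n = 384.5
Std = sqrt(384.5) = 19.6087
Z = (x - mean) / std
= (79 - 64.0) / 19.6087
= 15.0 / 19.6087
= 0.76

0.76


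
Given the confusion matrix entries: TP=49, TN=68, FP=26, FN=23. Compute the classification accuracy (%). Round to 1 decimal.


Accuracy = (TP + TN) / (TP + TN + FP + FN) * 100
= (49 + 68) / (49 + 68 + 26 + 23)
= 117 / 166
= 0.7048
= 70.5%

70.5


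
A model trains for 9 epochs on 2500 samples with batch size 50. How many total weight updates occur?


Iterations per epoch = 2500 / 50 = 50
Total updates = iterations_per_epoch * epochs
= 50 * 9
= 450

450


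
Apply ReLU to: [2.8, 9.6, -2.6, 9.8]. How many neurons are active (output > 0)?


ReLU(x) = max(0, x) for each element:
ReLU(2.8) = 2.8
ReLU(9.6) = 9.6
ReLU(-2.6) = 0
ReLU(9.8) = 9.8
Active neurons (>0): 3

3


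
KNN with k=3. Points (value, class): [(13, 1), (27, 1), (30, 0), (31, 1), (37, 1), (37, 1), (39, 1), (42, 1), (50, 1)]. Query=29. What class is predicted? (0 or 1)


Distances from query 29:
Point 30 (class 0): distance = 1
Point 27 (class 1): distance = 2
Point 31 (class 1): distance = 2
K=3 nearest neighbors: classes = [0, 1, 1]
Votes for class 1: 2 / 3
Majority vote => class 1

1


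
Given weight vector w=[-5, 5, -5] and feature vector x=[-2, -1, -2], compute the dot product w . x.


Element-wise products:
-5 * -2 = 10
5 * -1 = -5
-5 * -2 = 10
Sum = 10 + -5 + 10
= 15

15


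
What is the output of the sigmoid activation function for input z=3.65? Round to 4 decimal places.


sigmoid(z) = 1 / (1 + exp(-z))
exp(-(3.65)) = exp(-3.65) = 0.026
1 + 0.026 = 1.026
1 / 1.026 = 0.9747

0.9747


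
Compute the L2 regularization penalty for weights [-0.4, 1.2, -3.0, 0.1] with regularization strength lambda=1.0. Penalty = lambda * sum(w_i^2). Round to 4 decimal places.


Squaring each weight:
(-0.4)^2 = 0.16
1.2^2 = 1.44
(-3.0)^2 = 9.0
0.1^2 = 0.01
Sum of squares = 10.61
Penalty = 1.0 * 10.61 = 10.6100

10.6100


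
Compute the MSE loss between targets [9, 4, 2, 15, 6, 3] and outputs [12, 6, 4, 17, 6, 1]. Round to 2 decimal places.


Differences: [-3, -2, -2, -2, 0, 2]
Squared errors: [9, 4, 4, 4, 0, 4]
Sum of squared errors = 25
MSE = 25 / 6 = 4.17

4.17


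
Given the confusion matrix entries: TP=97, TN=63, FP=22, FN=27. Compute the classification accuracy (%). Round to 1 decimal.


Accuracy = (TP + TN) / (TP + TN + FP + FN) * 100
= (97 + 63) / (97 + 63 + 22 + 27)
= 160 / 209
= 0.7656
= 76.6%

76.6


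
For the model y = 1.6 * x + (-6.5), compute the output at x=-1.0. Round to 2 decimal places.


y = 1.6 * -1.0 + (-6.5)
= -1.6 + (-6.5)
= -8.10

-8.10


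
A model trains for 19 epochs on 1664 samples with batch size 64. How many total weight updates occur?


Iterations per epoch = 1664 / 64 = 26
Total updates = iterations_per_epoch * epochs
= 26 * 19
= 494

494


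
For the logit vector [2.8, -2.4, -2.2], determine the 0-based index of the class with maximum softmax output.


Softmax is a monotonic transformation, so it preserves the argmax.
We need to find the index of the maximum logit.
Index 0: 2.8
Index 1: -2.4
Index 2: -2.2
Maximum logit = 2.8 at index 0

0


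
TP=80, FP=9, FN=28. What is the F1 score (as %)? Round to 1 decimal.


Precision = TP / (TP + FP) = 80 / 89 = 0.8989
Recall = TP / (TP + FN) = 80 / 108 = 0.7407
F1 = 2 * P * R / (P + R)
= 2 * 0.8989 * 0.7407 / (0.8989 + 0.7407)
= 1.3317 / 1.6396
= 0.8122
As percentage: 81.2%

81.2


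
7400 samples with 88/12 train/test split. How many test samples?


Train samples = 7400 * 88% = 6512
Test samples = 7400 - 6512
= 888

888


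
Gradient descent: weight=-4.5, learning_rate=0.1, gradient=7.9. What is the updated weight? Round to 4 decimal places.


w_new = w_old - lr * gradient
= -4.5 - 0.1 * 7.9
= -4.5 - (0.79)
= -5.2900

-5.2900


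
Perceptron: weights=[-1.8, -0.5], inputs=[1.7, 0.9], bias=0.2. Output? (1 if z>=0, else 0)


z = w . x + b
= -1.8*1.7 + -0.5*0.9 + 0.2
= -3.06 + -0.45 + 0.2
= -3.51 + 0.2
= -3.31
Since z = -3.31 < 0, output = 0

0


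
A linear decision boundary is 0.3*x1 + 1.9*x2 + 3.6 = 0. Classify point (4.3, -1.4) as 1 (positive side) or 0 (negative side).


Compute 0.3 * 4.3 + 1.9 * -1.4 + 3.6
= 1.29 + -2.66 + 3.6
= 2.23
Since 2.23 >= 0, the point is on the positive side.

1


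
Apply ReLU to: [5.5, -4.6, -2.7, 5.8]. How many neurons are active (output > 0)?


ReLU(x) = max(0, x) for each element:
ReLU(5.5) = 5.5
ReLU(-4.6) = 0
ReLU(-2.7) = 0
ReLU(5.8) = 5.8
Active neurons (>0): 2

2


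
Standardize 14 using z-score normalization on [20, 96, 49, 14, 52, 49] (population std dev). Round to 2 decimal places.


Mean = (20 + 96 + 49 + 14 + 52 + 49) / 6 = 46.6667
Variance = sum((x_i - mean)^2) / n = 708.5556
Std = sqrt(708.5556) = 26.6187
Z = (x - mean) / std
= (14 - 46.6667) / 26.6187
= -32.6667 / 26.6187
= -1.23

-1.23


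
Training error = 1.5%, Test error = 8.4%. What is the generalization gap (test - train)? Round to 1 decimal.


Generalization gap = test_error - train_error
= 8.4 - 1.5
= 6.9%
A moderate gap.

6.9


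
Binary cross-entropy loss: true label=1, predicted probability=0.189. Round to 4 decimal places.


For y=1: Loss = -log(p)
= -log(0.189)
= -(-1.666)
= 1.6660

1.6660


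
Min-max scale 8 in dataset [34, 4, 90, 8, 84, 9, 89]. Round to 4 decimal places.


Min = 4, Max = 90
Range = 90 - 4 = 86
Scaled = (x - min) / (max - min)
= (8 - 4) / 86
= 4 / 86
= 0.0465

0.0465


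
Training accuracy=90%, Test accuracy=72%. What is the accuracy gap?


Gap = train_accuracy - test_accuracy
= 90 - 72
= 18%
This gap suggests the model is overfitting.

18


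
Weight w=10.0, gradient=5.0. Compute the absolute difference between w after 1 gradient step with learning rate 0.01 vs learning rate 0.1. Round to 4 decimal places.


With lr=0.01: w_new = 10.0 - 0.01 * 5.0 = 9.95
With lr=0.1: w_new = 10.0 - 0.1 * 5.0 = 9.5
Absolute difference = |9.95 - 9.5|
= 0.4500

0.4500


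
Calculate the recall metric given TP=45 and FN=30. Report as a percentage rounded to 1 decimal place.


Recall = TP / (TP + FN) * 100
= 45 / (45 + 30)
= 45 / 75
= 0.6
= 60.0%

60.0


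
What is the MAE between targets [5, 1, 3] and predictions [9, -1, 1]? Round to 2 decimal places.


Absolute errors: [4, 2, 2]
Sum of absolute errors = 8
MAE = 8 / 3 = 2.67

2.67


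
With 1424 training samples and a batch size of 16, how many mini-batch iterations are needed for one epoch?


Iterations per epoch = dataset_size / batch_size
= 1424 / 16
= 89

89


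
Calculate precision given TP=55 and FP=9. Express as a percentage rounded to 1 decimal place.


Precision = TP / (TP + FP) * 100
= 55 / (55 + 9)
= 55 / 64
= 0.8594
= 85.9%

85.9


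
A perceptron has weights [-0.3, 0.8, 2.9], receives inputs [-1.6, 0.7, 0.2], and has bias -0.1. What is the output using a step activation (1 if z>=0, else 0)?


z = w . x + b
= -0.3*-1.6 + 0.8*0.7 + 2.9*0.2 + -0.1
= 0.48 + 0.56 + 0.58 + -0.1
= 1.62 + -0.1
= 1.52
Since z = 1.52 >= 0, output = 1

1


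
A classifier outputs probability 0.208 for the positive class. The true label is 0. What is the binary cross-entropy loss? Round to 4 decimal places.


For y=0: Loss = -log(1-p)
= -log(1 - 0.208)
= -log(0.792)
= -(-0.2332)
= 0.2332

0.2332


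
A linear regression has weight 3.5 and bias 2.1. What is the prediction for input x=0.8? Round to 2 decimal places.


y = 3.5 * 0.8 + (2.1)
= 2.8 + (2.1)
= 4.90

4.90


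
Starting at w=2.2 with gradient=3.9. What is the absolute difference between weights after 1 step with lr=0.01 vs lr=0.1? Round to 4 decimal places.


With lr=0.01: w_new = 2.2 - 0.01 * 3.9 = 2.161
With lr=0.1: w_new = 2.2 - 0.1 * 3.9 = 1.81
Absolute difference = |2.161 - 1.81|
= 0.3510

0.3510


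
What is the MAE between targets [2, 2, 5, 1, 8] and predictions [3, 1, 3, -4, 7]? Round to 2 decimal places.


Absolute errors: [1, 1, 2, 5, 1]
Sum of absolute errors = 10
MAE = 10 / 5 = 2.00

2.00


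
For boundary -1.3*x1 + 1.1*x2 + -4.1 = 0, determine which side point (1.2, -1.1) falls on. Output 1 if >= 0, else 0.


Compute -1.3 * 1.2 + 1.1 * -1.1 + -4.1
= -1.56 + -1.21 + -4.1
= -6.87
Since -6.87 < 0, the point is on the negative side.

0


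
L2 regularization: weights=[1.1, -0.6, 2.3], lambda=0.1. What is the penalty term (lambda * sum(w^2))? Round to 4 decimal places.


Squaring each weight:
1.1^2 = 1.21
(-0.6)^2 = 0.36
2.3^2 = 5.29
Sum of squares = 6.86
Penalty = 0.1 * 6.86 = 0.6860

0.6860


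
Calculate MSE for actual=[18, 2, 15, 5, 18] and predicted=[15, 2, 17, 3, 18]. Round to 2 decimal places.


Differences: [3, 0, -2, 2, 0]
Squared errors: [9, 0, 4, 4, 0]
Sum of squared errors = 17
MSE = 17 / 5 = 3.40

3.40


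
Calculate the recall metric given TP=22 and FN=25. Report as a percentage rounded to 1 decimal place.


Recall = TP / (TP + FN) * 100
= 22 / (22 + 25)
= 22 / 47
= 0.4681
= 46.8%

46.8


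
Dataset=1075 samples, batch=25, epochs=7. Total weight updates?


Iterations per epoch = 1075 / 25 = 43
Total updates = iterations_per_epoch * epochs
= 43 * 7
= 301

301


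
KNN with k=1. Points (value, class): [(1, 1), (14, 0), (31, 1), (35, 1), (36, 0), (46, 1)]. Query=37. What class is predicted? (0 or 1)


Distances from query 37:
Point 36 (class 0): distance = 1
K=1 nearest neighbors: classes = [0]
Votes for class 1: 0 / 1
Majority vote => class 0

0


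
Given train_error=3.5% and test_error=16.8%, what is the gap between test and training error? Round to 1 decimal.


Generalization gap = test_error - train_error
= 16.8 - 3.5
= 13.3%
A large gap suggests overfitting.

13.3


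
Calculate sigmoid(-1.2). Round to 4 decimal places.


sigmoid(z) = 1 / (1 + exp(-z))
exp(-(-1.2)) = exp(1.2) = 3.3201
1 + 3.3201 = 4.3201
1 / 4.3201 = 0.2315

0.2315


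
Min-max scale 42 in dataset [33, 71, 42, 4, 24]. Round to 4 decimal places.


Min = 4, Max = 71
Range = 71 - 4 = 67
Scaled = (x - min) / (max - min)
= (42 - 4) / 67
= 38 / 67
= 0.5672

0.5672


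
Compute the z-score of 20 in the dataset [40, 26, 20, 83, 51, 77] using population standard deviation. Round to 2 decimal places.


Mean = (40 + 26 + 20 + 83 + 51 + 77) / 6 = 49.5
Variance = sum((x_i - mean)^2) / n = 565.5833
Std = sqrt(565.5833) = 23.782
Z = (x - mean) / std
= (20 - 49.5) / 23.782
= -29.5 / 23.782
= -1.24

-1.24


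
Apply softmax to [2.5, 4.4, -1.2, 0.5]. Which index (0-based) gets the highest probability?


Softmax is a monotonic transformation, so it preserves the argmax.
We need to find the index of the maximum logit.
Index 0: 2.5
Index 1: 4.4
Index 2: -1.2
Index 3: 0.5
Maximum logit = 4.4 at index 1

1


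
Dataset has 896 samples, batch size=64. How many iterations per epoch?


Iterations per epoch = dataset_size / batch_size
= 896 / 64
= 14

14


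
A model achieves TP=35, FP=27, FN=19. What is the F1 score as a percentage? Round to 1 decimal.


Precision = TP / (TP + FP) = 35 / 62 = 0.5645
Recall = TP / (TP + FN) = 35 / 54 = 0.6481
F1 = 2 * P * R / (P + R)
= 2 * 0.5645 * 0.6481 / (0.5645 + 0.6481)
= 0.7318 / 1.2127
= 0.6034
As percentage: 60.3%

60.3


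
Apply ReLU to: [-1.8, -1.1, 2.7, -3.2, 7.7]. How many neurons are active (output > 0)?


ReLU(x) = max(0, x) for each element:
ReLU(-1.8) = 0
ReLU(-1.1) = 0
ReLU(2.7) = 2.7
ReLU(-3.2) = 0
ReLU(7.7) = 7.7
Active neurons (>0): 2

2


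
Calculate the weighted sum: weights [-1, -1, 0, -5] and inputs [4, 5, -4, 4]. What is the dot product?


Element-wise products:
-1 * 4 = -4
-1 * 5 = -5
0 * -4 = 0
-5 * 4 = -20
Sum = -4 + -5 + 0 + -20
= -29

-29


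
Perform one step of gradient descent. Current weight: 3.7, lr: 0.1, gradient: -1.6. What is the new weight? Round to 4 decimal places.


w_new = w_old - lr * gradient
= 3.7 - 0.1 * -1.6
= 3.7 - (-0.16)
= 3.8600

3.8600


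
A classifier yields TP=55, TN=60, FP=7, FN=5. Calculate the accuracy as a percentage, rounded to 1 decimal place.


Accuracy = (TP + TN) / (TP + TN + FP + FN) * 100
= (55 + 60) / (55 + 60 + 7 + 5)
= 115 / 127
= 0.9055
= 90.6%

90.6


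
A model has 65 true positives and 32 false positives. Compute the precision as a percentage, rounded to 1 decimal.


Precision = TP / (TP + FP) * 100
= 65 / (65 + 32)
= 65 / 97
= 0.6701
= 67.0%

67.0


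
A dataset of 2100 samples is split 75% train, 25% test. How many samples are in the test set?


Train samples = 2100 * 75% = 1575
Test samples = 2100 - 1575
= 525

525


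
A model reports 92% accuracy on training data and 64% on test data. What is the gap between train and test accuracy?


Gap = train_accuracy - test_accuracy
= 92 - 64
= 28%
This large gap strongly indicates overfitting.

28


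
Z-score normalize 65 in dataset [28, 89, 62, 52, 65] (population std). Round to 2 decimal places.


Mean = (28 + 89 + 62 + 52 + 65) / 5 = 59.2
Variance = sum((x_i - mean)^2) / n = 390.96
Std = sqrt(390.96) = 19.7727
Z = (x - mean) / std
= (65 - 59.2) / 19.7727
= 5.8 / 19.7727
= 0.29

0.29


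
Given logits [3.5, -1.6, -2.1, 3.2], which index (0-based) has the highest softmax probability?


Softmax is a monotonic transformation, so it preserves the argmax.
We need to find the index of the maximum logit.
Index 0: 3.5
Index 1: -1.6
Index 2: -2.1
Index 3: 3.2
Maximum logit = 3.5 at index 0

0


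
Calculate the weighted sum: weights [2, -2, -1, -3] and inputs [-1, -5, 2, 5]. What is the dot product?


Element-wise products:
2 * -1 = -2
-2 * -5 = 10
-1 * 2 = -2
-3 * 5 = -15
Sum = -2 + 10 + -2 + -15
= -9

-9


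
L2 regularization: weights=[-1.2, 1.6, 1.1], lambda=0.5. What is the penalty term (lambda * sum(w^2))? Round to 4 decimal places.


Squaring each weight:
(-1.2)^2 = 1.44
1.6^2 = 2.56
1.1^2 = 1.21
Sum of squares = 5.21
Penalty = 0.5 * 5.21 = 2.6050

2.6050


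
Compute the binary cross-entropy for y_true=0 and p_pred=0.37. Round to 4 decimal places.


For y=0: Loss = -log(1-p)
= -log(1 - 0.37)
= -log(0.63)
= -(-0.462)
= 0.4620

0.4620


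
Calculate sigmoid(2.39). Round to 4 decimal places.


sigmoid(z) = 1 / (1 + exp(-z))
exp(-(2.39)) = exp(-2.39) = 0.0916
1 + 0.0916 = 1.0916
1 / 1.0916 = 0.9161

0.9161


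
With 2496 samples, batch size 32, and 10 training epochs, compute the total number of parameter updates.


Iterations per epoch = 2496 / 32 = 78
Total updates = iterations_per_epoch * epochs
= 78 * 10
= 780

780


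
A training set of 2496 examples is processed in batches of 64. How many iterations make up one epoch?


Iterations per epoch = dataset_size / batch_size
= 2496 / 64
= 39

39


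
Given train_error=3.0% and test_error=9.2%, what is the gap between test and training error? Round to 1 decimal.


Generalization gap = test_error - train_error
= 9.2 - 3.0
= 6.2%
A moderate gap.

6.2


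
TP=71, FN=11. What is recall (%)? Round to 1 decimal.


Recall = TP / (TP + FN) * 100
= 71 / (71 + 11)
= 71 / 82
= 0.8659
= 86.6%

86.6


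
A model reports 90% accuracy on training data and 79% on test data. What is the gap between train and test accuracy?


Gap = train_accuracy - test_accuracy
= 90 - 79
= 11%
This gap suggests the model is overfitting.

11


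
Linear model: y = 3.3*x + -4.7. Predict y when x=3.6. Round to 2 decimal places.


y = 3.3 * 3.6 + (-4.7)
= 11.88 + (-4.7)
= 7.18

7.18


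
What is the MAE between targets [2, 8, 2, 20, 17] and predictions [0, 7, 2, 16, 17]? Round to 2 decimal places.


Absolute errors: [2, 1, 0, 4, 0]
Sum of absolute errors = 7
MAE = 7 / 5 = 1.40

1.40


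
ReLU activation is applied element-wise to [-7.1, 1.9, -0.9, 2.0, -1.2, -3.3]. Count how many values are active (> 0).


ReLU(x) = max(0, x) for each element:
ReLU(-7.1) = 0
ReLU(1.9) = 1.9
ReLU(-0.9) = 0
ReLU(2.0) = 2.0
ReLU(-1.2) = 0
ReLU(-3.3) = 0
Active neurons (>0): 2

2


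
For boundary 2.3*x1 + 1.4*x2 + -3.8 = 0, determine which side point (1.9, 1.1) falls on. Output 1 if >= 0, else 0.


Compute 2.3 * 1.9 + 1.4 * 1.1 + -3.8
= 4.37 + 1.54 + -3.8
= 2.11
Since 2.11 >= 0, the point is on the positive side.

1


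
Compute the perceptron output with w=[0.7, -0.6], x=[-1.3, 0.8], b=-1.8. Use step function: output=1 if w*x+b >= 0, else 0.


z = w . x + b
= 0.7*-1.3 + -0.6*0.8 + -1.8
= -0.91 + -0.48 + -1.8
= -1.39 + -1.8
= -3.19
Since z = -3.19 < 0, output = 0

0


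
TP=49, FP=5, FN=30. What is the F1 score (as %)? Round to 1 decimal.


Precision = TP / (TP + FP) = 49 / 54 = 0.9074
Recall = TP / (TP + FN) = 49 / 79 = 0.6203
F1 = 2 * P * R / (P + R)
= 2 * 0.9074 * 0.6203 / (0.9074 + 0.6203)
= 1.1256 / 1.5277
= 0.7368
As percentage: 73.7%

73.7


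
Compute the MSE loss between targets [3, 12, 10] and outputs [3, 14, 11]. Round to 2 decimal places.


Differences: [0, -2, -1]
Squared errors: [0, 4, 1]
Sum of squared errors = 5
MSE = 5 / 3 = 1.67

1.67


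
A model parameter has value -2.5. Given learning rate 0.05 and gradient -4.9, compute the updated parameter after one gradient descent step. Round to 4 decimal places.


w_new = w_old - lr * gradient
= -2.5 - 0.05 * -4.9
= -2.5 - (-0.245)
= -2.2550

-2.2550


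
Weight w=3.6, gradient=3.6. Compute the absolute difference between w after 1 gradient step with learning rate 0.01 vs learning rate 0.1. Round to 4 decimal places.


With lr=0.01: w_new = 3.6 - 0.01 * 3.6 = 3.564
With lr=0.1: w_new = 3.6 - 0.1 * 3.6 = 3.24
Absolute difference = |3.564 - 3.24|
= 0.3240

0.3240


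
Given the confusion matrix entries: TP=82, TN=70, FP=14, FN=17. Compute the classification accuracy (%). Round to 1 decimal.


Accuracy = (TP + TN) / (TP + TN + FP + FN) * 100
= (82 + 70) / (82 + 70 + 14 + 17)
= 152 / 183
= 0.8306
= 83.1%

83.1


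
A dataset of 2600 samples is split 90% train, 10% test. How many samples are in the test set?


Train samples = 2600 * 90% = 2340
Test samples = 2600 - 2340
= 260

260


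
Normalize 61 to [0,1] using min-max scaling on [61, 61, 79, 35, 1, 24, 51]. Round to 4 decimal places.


Min = 1, Max = 79
Range = 79 - 1 = 78
Scaled = (x - min) / (max - min)
= (61 - 1) / 78
= 60 / 78
= 0.7692

0.7692


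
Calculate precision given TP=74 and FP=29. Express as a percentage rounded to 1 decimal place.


Precision = TP / (TP + FP) * 100
= 74 / (74 + 29)
= 74 / 103
= 0.7184
= 71.8%

71.8


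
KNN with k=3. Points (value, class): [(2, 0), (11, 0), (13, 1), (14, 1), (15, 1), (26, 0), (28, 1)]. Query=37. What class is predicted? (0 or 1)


Distances from query 37:
Point 28 (class 1): distance = 9
Point 26 (class 0): distance = 11
Point 15 (class 1): distance = 22
K=3 nearest neighbors: classes = [1, 0, 1]
Votes for class 1: 2 / 3
Majority vote => class 1

1


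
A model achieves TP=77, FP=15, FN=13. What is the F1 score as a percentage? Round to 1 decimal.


Precision = TP / (TP + FP) = 77 / 92 = 0.837
Recall = TP / (TP + FN) = 77 / 90 = 0.8556
F1 = 2 * P * R / (P + R)
= 2 * 0.837 * 0.8556 / (0.837 + 0.8556)
= 1.4321 / 1.6925
= 0.8462
As percentage: 84.6%

84.6


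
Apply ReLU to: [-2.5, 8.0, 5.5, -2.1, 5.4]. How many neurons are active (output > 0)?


ReLU(x) = max(0, x) for each element:
ReLU(-2.5) = 0
ReLU(8.0) = 8.0
ReLU(5.5) = 5.5
ReLU(-2.1) = 0
ReLU(5.4) = 5.4
Active neurons (>0): 3

3


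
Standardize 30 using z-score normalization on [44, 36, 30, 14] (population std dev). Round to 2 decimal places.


Mean = (44 + 36 + 30 + 14) / 4 = 31.0
Variance = sum((x_i - mean)^2) / n = 121.0
Std = sqrt(121.0) = 11.0
Z = (x - mean) / std
= (30 - 31.0) / 11.0
= -1.0 / 11.0
= -0.09

-0.09


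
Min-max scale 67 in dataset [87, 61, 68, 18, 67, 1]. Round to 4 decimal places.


Min = 1, Max = 87
Range = 87 - 1 = 86
Scaled = (x - min) / (max - min)
= (67 - 1) / 86
= 66 / 86
= 0.7674

0.7674


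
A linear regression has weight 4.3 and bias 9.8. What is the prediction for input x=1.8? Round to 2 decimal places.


y = 4.3 * 1.8 + (9.8)
= 7.74 + (9.8)
= 17.54

17.54


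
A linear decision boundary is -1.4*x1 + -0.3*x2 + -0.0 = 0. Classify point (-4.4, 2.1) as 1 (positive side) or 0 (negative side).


Compute -1.4 * -4.4 + -0.3 * 2.1 + -0.0
= 6.16 + -0.63 + -0.0
= 5.53
Since 5.53 >= 0, the point is on the positive side.

1


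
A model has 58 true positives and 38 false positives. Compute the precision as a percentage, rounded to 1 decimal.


Precision = TP / (TP + FP) * 100
= 58 / (58 + 38)
= 58 / 96
= 0.6042
= 60.4%

60.4


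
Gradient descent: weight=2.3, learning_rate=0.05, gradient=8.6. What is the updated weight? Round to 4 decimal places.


w_new = w_old - lr * gradient
= 2.3 - 0.05 * 8.6
= 2.3 - (0.43)
= 1.8700

1.8700


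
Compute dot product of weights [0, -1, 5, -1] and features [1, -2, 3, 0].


Element-wise products:
0 * 1 = 0
-1 * -2 = 2
5 * 3 = 15
-1 * 0 = 0
Sum = 0 + 2 + 15 + 0
= 17

17


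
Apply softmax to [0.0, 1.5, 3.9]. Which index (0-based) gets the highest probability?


Softmax is a monotonic transformation, so it preserves the argmax.
We need to find the index of the maximum logit.
Index 0: 0.0
Index 1: 1.5
Index 2: 3.9
Maximum logit = 3.9 at index 2

2


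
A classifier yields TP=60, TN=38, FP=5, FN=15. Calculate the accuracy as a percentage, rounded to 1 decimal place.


Accuracy = (TP + TN) / (TP + TN + FP + FN) * 100
= (60 + 38) / (60 + 38 + 5 + 15)
= 98 / 118
= 0.8305
= 83.1%

83.1


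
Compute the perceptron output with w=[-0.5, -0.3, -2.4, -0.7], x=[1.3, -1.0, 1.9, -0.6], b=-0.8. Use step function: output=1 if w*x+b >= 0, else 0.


z = w . x + b
= -0.5*1.3 + -0.3*-1.0 + -2.4*1.9 + -0.7*-0.6 + -0.8
= -0.65 + 0.3 + -4.56 + 0.42 + -0.8
= -4.49 + -0.8
= -5.29
Since z = -5.29 < 0, output = 0

0


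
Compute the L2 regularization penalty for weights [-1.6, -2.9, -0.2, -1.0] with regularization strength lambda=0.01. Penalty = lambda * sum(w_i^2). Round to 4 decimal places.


Squaring each weight:
(-1.6)^2 = 2.56
(-2.9)^2 = 8.41
(-0.2)^2 = 0.04
(-1.0)^2 = 1.0
Sum of squares = 12.01
Penalty = 0.01 * 12.01 = 0.1201

0.1201


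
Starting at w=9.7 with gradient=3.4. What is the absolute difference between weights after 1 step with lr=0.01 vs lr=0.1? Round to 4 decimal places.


With lr=0.01: w_new = 9.7 - 0.01 * 3.4 = 9.666
With lr=0.1: w_new = 9.7 - 0.1 * 3.4 = 9.36
Absolute difference = |9.666 - 9.36|
= 0.3060

0.3060


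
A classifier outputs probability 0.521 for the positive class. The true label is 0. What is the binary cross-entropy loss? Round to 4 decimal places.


For y=0: Loss = -log(1-p)
= -log(1 - 0.521)
= -log(0.479)
= -(-0.7361)
= 0.7361

0.7361


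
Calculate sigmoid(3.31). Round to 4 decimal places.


sigmoid(z) = 1 / (1 + exp(-z))
exp(-(3.31)) = exp(-3.31) = 0.0365
1 + 0.0365 = 1.0365
1 / 1.0365 = 0.9648

0.9648


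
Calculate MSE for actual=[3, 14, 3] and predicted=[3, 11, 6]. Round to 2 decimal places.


Differences: [0, 3, -3]
Squared errors: [0, 9, 9]
Sum of squared errors = 18
MSE = 18 / 3 = 6.00

6.00


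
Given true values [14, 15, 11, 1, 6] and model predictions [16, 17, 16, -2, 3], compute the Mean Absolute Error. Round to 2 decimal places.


Absolute errors: [2, 2, 5, 3, 3]
Sum of absolute errors = 15
MAE = 15 / 5 = 3.00

3.00


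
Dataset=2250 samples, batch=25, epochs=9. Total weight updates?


Iterations per epoch = 2250 / 25 = 90
Total updates = iterations_per_epoch * epochs
= 90 * 9
= 810

810


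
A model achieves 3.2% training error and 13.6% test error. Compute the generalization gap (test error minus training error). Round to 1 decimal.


Generalization gap = test_error - train_error
= 13.6 - 3.2
= 10.4%
A large gap suggests overfitting.

10.4


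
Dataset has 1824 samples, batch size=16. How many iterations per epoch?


Iterations per epoch = dataset_size / batch_size
= 1824 / 16
= 114

114


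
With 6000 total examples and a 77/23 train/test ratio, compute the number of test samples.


Train samples = 6000 * 77% = 4620
Test samples = 6000 - 4620
= 1380

1380


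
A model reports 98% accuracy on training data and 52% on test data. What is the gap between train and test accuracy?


Gap = train_accuracy - test_accuracy
= 98 - 52
= 46%
This large gap strongly indicates overfitting.

46


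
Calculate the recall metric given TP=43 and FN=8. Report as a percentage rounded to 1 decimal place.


Recall = TP / (TP + FN) * 100
= 43 / (43 + 8)
= 43 / 51
= 0.8431
= 84.3%

84.3


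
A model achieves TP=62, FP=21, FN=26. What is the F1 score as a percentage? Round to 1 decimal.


Precision = TP / (TP + FP) = 62 / 83 = 0.747
Recall = TP / (TP + FN) = 62 / 88 = 0.7045
F1 = 2 * P * R / (P + R)
= 2 * 0.747 * 0.7045 / (0.747 + 0.7045)
= 1.0526 / 1.4515
= 0.7251
As percentage: 72.5%

72.5


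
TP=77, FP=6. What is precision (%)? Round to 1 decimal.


Precision = TP / (TP + FP) * 100
= 77 / (77 + 6)
= 77 / 83
= 0.9277
= 92.8%

92.8


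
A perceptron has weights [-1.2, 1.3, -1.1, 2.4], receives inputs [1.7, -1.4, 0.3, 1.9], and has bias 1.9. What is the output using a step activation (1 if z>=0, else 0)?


z = w . x + b
= -1.2*1.7 + 1.3*-1.4 + -1.1*0.3 + 2.4*1.9 + 1.9
= -2.04 + -1.82 + -0.33 + 4.56 + 1.9
= 0.37 + 1.9
= 2.27
Since z = 2.27 >= 0, output = 1

1


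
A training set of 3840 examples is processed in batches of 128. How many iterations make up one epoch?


Iterations per epoch = dataset_size / batch_size
= 3840 / 128
= 30

30


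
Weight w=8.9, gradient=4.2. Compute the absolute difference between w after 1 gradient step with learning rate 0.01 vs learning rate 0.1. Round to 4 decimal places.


With lr=0.01: w_new = 8.9 - 0.01 * 4.2 = 8.858
With lr=0.1: w_new = 8.9 - 0.1 * 4.2 = 8.48
Absolute difference = |8.858 - 8.48|
= 0.3780

0.3780
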